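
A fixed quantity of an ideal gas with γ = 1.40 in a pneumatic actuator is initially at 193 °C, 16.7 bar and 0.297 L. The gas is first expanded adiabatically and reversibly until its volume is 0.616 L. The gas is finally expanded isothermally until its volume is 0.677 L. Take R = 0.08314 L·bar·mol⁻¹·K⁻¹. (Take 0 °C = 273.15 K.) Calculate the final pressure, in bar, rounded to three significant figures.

Convert: T₁ = 466.1 K.
Adiabatic (γ = 1.40), T V^(γ−1) and P V^γ constant: T₂ = T₁·(V₁/V₂)^(γ−1) = 348.2 K; P₂ = P₁·(V₁/V₂)^γ = 6.014 bar.
Isothermal, so P V is constant: T₃ = T₂; P₃ = P₂·(V₂/V₃) = 5.472 bar.

P₃ ≈ 5.47 bar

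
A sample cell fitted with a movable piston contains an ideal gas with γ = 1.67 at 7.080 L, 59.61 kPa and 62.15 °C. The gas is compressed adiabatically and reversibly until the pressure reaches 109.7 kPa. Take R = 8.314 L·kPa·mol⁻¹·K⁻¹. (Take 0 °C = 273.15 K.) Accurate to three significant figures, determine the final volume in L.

Convert: T₁ = 335.3 K.
Reversible adiabatic, γ = 1.67: T₂ = T₁·(P₂/P₁)^((γ−1)/γ) = 428.3 K; V₂ = V₁·(P₁/P₂)^(1/γ) = 4.914 L.

V₂ ≈ 4.91 L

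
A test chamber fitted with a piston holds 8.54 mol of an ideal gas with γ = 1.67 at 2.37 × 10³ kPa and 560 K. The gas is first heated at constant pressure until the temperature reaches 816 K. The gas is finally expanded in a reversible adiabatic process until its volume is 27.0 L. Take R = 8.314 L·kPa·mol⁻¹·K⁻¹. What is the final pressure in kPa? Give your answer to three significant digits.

P₃ ≈ 2.01e+03 kPa

From PV = nRT: V₁ = nRT₁/P₁ = 16.78 L.
Isobaric, so V/T is constant: P₂ = P₁; V₂ = V₁·(T₂/T₁) = 24.45 L.
Reversible adiabatic, γ = 1.67: T₃ = T₂·(V₂/V₃)^(γ−1) = 763.4 K; P₃ = P₂·(V₂/V₃)^γ = 2008 kPa.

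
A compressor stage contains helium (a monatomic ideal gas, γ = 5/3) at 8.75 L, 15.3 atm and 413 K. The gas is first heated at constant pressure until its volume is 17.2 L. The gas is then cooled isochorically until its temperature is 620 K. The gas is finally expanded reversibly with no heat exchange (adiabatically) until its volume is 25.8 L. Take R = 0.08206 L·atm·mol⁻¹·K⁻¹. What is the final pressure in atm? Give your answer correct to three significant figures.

P₄ ≈ 5.94 atm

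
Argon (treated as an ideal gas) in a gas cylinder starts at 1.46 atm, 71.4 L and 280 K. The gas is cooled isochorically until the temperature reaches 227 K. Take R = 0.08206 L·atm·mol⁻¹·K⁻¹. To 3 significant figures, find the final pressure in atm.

V constant ⇒ P ∝ T: V₂ = V₁; P₂ = P₁·(T₂/T₁) = 1.184 atm.

P₂ ≈ 1.18 atm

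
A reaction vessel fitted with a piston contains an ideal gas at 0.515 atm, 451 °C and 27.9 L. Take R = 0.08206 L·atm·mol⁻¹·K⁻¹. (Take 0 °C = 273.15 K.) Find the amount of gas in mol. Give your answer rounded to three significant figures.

Convert: T = 724.15 K.
PV = nRT ⇒ n = PV/(RT) = (0.515 × 27.9) / (0.08206 × 724.15)

n ≈ 0.242 mol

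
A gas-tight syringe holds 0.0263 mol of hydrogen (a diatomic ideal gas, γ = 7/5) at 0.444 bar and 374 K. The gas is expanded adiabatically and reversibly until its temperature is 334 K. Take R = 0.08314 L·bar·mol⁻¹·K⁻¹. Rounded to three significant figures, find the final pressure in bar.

P₂ ≈ 0.299 bar

From PV = nRT: V₁ = nRT₁/P₁ = 1.842 L.
Adiabatic (γ = 7/5), T V^(γ−1) and P V^γ constant: P₂ = P₁·(T₂/T₁)^(γ/(γ−1)) = 0.2988 bar; V₂ = V₁·(T₁/T₂)^(1/(γ−1)) = 2.444 L.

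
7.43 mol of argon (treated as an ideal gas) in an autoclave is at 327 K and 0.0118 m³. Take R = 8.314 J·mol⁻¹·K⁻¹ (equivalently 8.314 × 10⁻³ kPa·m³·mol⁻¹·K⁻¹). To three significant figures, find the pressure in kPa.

P ≈ 1.71e+03 kPa

PV = nRT ⇒ P = nRT/V = (7.43 × 8.314 × 10⁻³ × 327) / 0.0118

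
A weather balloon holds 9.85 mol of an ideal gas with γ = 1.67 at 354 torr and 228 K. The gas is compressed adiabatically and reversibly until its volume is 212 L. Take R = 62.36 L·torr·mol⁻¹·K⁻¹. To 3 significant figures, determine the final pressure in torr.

From PV = nRT: V₁ = nRT₁/P₁ = 395.6 L.
Adiabatic (γ = 1.67), T V^(γ−1) and P V^γ constant: T₂ = T₁·(V₁/V₂)^(γ−1) = 346.3 K; P₂ = P₁·(V₁/V₂)^γ = 1003 torr.

P₂ ≈ 1.00e+03 torr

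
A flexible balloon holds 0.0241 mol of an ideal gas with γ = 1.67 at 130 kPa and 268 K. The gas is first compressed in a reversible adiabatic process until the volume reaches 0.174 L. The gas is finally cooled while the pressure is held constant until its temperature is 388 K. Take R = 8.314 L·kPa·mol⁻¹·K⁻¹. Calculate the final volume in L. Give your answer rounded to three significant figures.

V₃ ≈ 0.141 L

From PV = nRT: V₁ = nRT₁/P₁ = 0.4131 L.
Adiabatic (γ = 1.67), T V^(γ−1) and P V^γ constant: T₂ = T₁·(V₁/V₂)^(γ−1) = 478.3 K; P₂ = P₁·(V₁/V₂)^γ = 550.8 kPa.
Isobaric, so V/T is constant: P₃ = P₂; V₃ = V₂·(T₃/T₂) = 0.1412 L.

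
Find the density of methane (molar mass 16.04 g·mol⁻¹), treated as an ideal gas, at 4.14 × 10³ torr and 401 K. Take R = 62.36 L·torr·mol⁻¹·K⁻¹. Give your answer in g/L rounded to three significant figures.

ρ ≈ 2.66 g/L

ρ = PM/(RT) = (4.14e+03 × 16.04) / (62.36 × 401.0)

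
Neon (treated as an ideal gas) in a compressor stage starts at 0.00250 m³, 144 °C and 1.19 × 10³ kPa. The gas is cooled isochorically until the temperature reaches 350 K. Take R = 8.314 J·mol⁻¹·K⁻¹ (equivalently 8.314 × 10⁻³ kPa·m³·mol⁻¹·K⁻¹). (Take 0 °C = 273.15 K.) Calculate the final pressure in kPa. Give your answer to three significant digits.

Convert: T₁ = 417.1 K.
Isochoric, so P/T is constant: V₂ = V₁; P₂ = P₁·(T₂/T₁) = 998.4 kPa.

P₂ ≈ 998 kPa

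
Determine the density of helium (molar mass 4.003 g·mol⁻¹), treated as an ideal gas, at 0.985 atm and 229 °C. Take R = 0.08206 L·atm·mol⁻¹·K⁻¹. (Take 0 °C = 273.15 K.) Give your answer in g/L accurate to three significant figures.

ρ = PM/(RT) = (0.985 × 4.003) / (0.08206 × 502.1)

ρ ≈ 0.0957 g/L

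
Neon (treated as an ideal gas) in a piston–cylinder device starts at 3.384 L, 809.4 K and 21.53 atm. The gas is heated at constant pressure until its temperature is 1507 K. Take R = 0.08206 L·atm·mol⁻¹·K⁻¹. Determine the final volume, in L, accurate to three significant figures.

V₂ ≈ 6.30 L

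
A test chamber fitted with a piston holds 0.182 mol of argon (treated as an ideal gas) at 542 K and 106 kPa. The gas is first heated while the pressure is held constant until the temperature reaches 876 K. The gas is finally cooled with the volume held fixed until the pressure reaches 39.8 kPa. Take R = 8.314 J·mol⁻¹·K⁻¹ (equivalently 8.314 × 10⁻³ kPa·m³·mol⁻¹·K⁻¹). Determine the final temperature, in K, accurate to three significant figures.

T₃ ≈ 329 K

From PV = nRT: V₁ = nRT₁/P₁ = 0.007737 m³.
Isobaric, so V/T is constant: P₂ = P₁; V₂ = V₁·(T₂/T₁) = 0.01250 m³.
V constant ⇒ P ∝ T: V₃ = V₂; T₃ = T₂·(P₃/P₂) = 328.9 K.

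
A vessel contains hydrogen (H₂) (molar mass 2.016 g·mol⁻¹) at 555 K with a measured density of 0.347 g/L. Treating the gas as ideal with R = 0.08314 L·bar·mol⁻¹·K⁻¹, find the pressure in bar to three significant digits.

P ≈ 7.94 bar

ρ = PM/(RT) ⇒ P = ρRT/M = (0.347 × 0.08314 × 555.0) / 2.016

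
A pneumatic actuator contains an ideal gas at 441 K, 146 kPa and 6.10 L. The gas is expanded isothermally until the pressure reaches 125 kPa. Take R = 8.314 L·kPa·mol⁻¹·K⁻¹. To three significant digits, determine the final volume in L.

Isothermal, so P V is constant: T₂ = T₁; V₂ = V₁·(P₁/P₂) = 7.125 L.

V₂ ≈ 7.12 L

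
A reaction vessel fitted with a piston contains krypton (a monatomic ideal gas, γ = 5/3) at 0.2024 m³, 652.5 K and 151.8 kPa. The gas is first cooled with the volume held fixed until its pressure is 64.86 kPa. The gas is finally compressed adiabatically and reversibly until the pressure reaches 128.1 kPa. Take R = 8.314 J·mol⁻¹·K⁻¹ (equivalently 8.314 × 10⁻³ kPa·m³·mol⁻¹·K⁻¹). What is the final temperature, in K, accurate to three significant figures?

T₃ ≈ 366 K

V constant ⇒ P ∝ T: V₂ = V₁; T₂ = T₁·(P₂/P₁) = 278.8 K.
Adiabatic (γ = 5/3), T V^(γ−1) and P V^γ constant: T₃ = T₂·(P₃/P₂)^((γ−1)/γ) = 366.0 K; V₃ = V₂·(P₂/P₃)^(1/γ) = 0.1345 m³.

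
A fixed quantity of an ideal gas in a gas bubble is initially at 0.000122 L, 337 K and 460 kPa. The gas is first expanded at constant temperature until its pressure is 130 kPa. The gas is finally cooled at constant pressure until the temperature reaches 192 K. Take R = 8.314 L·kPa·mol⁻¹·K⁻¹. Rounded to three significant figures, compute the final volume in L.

V₃ ≈ 0.000246 L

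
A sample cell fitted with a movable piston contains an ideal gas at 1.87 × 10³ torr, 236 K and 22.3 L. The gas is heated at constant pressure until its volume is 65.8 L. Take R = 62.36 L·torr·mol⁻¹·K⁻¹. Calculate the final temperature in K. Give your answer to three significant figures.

T₂ ≈ 696 K

Isobaric, so V/T is constant: P₂ = P₁; T₂ = T₁·(V₂/V₁) = 696.4 K.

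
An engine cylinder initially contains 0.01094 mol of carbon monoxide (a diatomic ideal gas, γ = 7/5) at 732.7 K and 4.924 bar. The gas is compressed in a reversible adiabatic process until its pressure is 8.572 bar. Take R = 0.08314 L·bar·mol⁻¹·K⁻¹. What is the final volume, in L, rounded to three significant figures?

V₂ ≈ 0.0911 L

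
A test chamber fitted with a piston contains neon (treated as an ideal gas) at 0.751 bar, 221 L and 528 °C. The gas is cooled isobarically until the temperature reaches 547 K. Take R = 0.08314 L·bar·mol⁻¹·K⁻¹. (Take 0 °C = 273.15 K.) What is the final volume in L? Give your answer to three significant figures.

V₂ ≈ 151 L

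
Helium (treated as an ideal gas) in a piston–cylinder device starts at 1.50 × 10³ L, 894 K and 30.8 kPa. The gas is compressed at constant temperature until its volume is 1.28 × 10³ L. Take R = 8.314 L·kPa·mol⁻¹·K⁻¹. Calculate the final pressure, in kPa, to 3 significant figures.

P₂ ≈ 36.1 kPa

Isothermal, so P V is constant: T₂ = T₁; P₂ = P₁·(V₁/V₂) = 36.09 kPa.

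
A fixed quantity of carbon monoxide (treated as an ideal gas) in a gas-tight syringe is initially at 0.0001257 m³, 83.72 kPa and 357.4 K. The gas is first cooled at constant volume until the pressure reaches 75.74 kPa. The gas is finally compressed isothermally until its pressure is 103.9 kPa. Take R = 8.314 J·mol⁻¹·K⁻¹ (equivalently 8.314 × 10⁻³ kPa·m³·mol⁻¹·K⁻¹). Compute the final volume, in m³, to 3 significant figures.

V₃ ≈ 9.16e-05 m³

Isochoric, so P/T is constant: V₂ = V₁; T₂ = T₁·(P₂/P₁) = 323.3 K.
T constant ⇒ Boyle's law P V = const: T₃ = T₂; V₃ = V₂·(P₂/P₃) = 9.163e-05 m³.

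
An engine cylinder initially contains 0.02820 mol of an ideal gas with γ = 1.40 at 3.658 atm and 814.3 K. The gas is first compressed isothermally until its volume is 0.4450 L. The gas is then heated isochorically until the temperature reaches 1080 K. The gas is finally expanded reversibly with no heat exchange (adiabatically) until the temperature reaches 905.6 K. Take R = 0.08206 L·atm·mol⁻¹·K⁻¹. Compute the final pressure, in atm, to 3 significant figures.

From PV = nRT: V₁ = nRT₁/P₁ = 0.5151 L.
T constant ⇒ Boyle's law P V = const: T₂ = T₁; P₂ = P₁·(V₁/V₂) = 4.235 atm.
Isochoric, so P/T is constant: V₃ = V₂; P₃ = P₂·(T₃/T₂) = 5.616 atm.
Reversible adiabatic, γ = 1.40: P₄ = P₃·(T₄/T₃)^(γ/(γ−1)) = 3.032 atm; V₄ = V₃·(T₃/T₄)^(1/(γ−1)) = 0.6912 L.

P₄ ≈ 3.03 atm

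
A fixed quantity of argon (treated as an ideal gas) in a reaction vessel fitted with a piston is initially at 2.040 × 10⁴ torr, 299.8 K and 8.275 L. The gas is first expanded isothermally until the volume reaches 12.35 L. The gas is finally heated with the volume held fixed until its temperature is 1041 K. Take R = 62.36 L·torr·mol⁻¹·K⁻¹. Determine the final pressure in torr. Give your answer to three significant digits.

P₃ ≈ 4.75e+04 torr

Isothermal, so P V is constant: T₂ = T₁; P₂ = P₁·(V₁/V₂) = 1.367e+04 torr.
Isochoric, so P/T is constant: V₃ = V₂; P₃ = P₂·(T₃/T₂) = 4.746e+04 torr.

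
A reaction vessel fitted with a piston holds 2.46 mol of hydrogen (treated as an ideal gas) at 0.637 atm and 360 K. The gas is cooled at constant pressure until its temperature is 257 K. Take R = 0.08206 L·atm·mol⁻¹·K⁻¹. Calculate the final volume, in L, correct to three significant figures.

From PV = nRT: V₁ = nRT₁/P₁ = 114.1 L.
P constant ⇒ V ∝ T: P₂ = P₁; V₂ = V₁·(T₂/T₁) = 81.44 L.

V₂ ≈ 81.4 L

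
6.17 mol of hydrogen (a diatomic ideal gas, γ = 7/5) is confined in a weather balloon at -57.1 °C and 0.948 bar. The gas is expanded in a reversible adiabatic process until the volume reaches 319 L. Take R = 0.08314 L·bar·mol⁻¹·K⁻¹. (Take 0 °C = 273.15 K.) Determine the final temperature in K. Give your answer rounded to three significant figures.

T₂ ≈ 145 K

Convert: T₁ = 216.0 K.
From PV = nRT: V₁ = nRT₁/P₁ = 116.9 L.
Adiabatic (γ = 7/5), T V^(γ−1) and P V^γ constant: T₂ = T₁·(V₁/V₂)^(γ−1) = 144.6 K; P₂ = P₁·(V₁/V₂)^γ = 0.2325 bar.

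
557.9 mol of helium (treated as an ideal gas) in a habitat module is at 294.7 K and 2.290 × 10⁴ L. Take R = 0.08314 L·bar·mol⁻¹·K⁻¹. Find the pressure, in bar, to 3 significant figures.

PV = nRT ⇒ P = nRT/V = (557.9 × 0.08314 × 294.7) / 2.290e+04

P ≈ 0.597 bar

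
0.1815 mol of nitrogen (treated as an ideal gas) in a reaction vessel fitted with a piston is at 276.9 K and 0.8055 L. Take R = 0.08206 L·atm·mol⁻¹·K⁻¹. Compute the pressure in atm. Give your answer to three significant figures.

P ≈ 5.12 atm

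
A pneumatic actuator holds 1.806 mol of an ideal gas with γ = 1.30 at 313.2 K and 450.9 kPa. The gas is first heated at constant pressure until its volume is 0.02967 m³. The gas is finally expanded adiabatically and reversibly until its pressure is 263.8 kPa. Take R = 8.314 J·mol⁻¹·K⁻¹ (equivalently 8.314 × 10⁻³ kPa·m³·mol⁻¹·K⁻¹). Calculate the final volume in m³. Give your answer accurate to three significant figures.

From PV = nRT: V₁ = nRT₁/P₁ = 0.01043 m³.
Isobaric, so V/T is constant: P₂ = P₁; T₂ = T₁·(V₂/V₁) = 891.0 K.
Adiabatic (γ = 1.30), T V^(γ−1) and P V^γ constant: T₃ = T₂·(P₃/P₂)^((γ−1)/γ) = 787.3 K; V₃ = V₂·(P₂/P₃)^(1/γ) = 0.04481 m³.

V₃ ≈ 0.0448 m³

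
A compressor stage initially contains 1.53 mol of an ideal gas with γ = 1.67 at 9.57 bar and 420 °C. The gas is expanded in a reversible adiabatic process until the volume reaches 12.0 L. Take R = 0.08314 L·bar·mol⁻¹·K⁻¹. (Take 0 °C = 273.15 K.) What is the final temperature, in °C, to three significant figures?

T₂ ≈ 308 °C

Convert: T₁ = 693.1 K.
From PV = nRT: V₁ = nRT₁/P₁ = 9.213 L.
Adiabatic (γ = 1.67), T V^(γ−1) and P V^γ constant: T₂ = T₁·(V₁/V₂)^(γ−1) = 580.7 K; P₂ = P₁·(V₁/V₂)^γ = 6.155 bar.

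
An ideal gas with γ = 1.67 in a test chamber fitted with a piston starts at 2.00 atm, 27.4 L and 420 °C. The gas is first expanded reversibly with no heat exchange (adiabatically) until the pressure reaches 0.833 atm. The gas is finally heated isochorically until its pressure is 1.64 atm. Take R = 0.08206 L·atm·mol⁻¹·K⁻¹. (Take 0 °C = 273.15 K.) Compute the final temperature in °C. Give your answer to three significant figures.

Convert: T₁ = 693.1 K.
Reversible adiabatic, γ = 1.67: T₂ = T₁·(P₂/P₁)^((γ−1)/γ) = 487.8 K; V₂ = V₁·(P₁/P₂)^(1/γ) = 46.29 L.
V constant ⇒ P ∝ T: V₃ = V₂; T₃ = T₂·(P₃/P₂) = 960.3 K.

T₃ ≈ 687 °C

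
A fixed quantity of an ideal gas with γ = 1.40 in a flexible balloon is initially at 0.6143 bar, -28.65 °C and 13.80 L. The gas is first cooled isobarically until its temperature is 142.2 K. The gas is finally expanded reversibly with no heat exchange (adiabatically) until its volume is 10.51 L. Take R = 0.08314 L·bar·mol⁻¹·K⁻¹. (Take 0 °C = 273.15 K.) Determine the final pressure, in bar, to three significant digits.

P₃ ≈ 0.421 bar

Convert: T₁ = 244.5 K.
P constant ⇒ V ∝ T: P₂ = P₁; V₂ = V₁·(T₂/T₁) = 8.026 L.
Reversible adiabatic, γ = 1.40: T₃ = T₂·(V₂/V₃)^(γ−1) = 127.7 K; P₃ = P₂·(V₂/V₃)^γ = 0.4211 bar.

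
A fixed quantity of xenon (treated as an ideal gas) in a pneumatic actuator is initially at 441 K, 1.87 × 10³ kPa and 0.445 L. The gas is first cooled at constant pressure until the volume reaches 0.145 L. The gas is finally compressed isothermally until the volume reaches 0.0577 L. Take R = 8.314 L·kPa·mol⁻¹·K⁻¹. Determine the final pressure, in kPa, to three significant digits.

P₃ ≈ 4.70e+03 kPa

P constant ⇒ V ∝ T: P₂ = P₁; T₂ = T₁·(V₂/V₁) = 143.7 K.
T constant ⇒ Boyle's law P V = const: T₃ = T₂; P₃ = P₂·(V₂/V₃) = 4699 kPa.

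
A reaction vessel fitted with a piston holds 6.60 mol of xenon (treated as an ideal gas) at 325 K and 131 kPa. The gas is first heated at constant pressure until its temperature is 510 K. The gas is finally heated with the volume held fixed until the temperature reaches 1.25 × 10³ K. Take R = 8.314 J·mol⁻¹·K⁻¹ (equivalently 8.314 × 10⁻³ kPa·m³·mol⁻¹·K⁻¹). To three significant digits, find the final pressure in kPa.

P₃ ≈ 321 kPa

From PV = nRT: V₁ = nRT₁/P₁ = 0.1361 m³.
P constant ⇒ V ∝ T: P₂ = P₁; V₂ = V₁·(T₂/T₁) = 0.2136 m³.
Isochoric, so P/T is constant: V₃ = V₂; P₃ = P₂·(T₃/T₂) = 321.1 kPa.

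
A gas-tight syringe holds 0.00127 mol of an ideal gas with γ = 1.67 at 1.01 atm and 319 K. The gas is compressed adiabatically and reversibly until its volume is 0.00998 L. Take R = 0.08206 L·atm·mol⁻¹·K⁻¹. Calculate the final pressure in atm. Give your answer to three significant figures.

From PV = nRT: V₁ = nRT₁/P₁ = 0.03292 L.
Reversible adiabatic, γ = 1.67: T₂ = T₁·(V₁/V₂)^(γ−1) = 709.6 K; P₂ = P₁·(V₁/V₂)^γ = 7.410 atm.

P₂ ≈ 7.41 atm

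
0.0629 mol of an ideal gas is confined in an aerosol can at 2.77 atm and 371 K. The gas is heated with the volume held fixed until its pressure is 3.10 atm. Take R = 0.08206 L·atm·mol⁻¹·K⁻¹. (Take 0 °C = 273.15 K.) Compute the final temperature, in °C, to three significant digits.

T₂ ≈ 142 °C

From PV = nRT: V₁ = nRT₁/P₁ = 0.6913 L.
Isochoric, so P/T is constant: V₂ = V₁; T₂ = T₁·(P₂/P₁) = 415.2 K.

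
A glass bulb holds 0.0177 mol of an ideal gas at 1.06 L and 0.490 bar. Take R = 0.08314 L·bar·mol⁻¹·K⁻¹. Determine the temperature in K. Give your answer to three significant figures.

T ≈ 353 K

PV = nRT ⇒ T = PV/(nR) = (0.490 × 1.06) / (0.0177 × 0.08314)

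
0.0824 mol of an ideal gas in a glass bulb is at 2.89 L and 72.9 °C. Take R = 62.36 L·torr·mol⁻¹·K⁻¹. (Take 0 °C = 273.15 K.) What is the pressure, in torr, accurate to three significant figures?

Convert: T = 346.05 K.
PV = nRT ⇒ P = nRT/V = (0.0824 × 62.36 × 346.05) / 2.89

P ≈ 615 torr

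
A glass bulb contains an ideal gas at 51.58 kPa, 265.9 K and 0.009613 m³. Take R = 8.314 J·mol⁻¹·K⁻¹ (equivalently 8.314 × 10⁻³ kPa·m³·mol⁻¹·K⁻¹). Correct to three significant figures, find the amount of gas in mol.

n ≈ 0.224 mol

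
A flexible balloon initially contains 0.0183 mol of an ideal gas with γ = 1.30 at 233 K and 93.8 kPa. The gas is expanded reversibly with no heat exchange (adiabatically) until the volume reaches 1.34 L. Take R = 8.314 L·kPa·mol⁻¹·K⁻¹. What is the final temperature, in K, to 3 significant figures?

T₂ ≈ 159 K

From PV = nRT: V₁ = nRT₁/P₁ = 0.3779 L.
Adiabatic (γ = 1.30), T V^(γ−1) and P V^γ constant: T₂ = T₁·(V₁/V₂)^(γ−1) = 159.4 K; P₂ = P₁·(V₁/V₂)^γ = 18.10 kPa.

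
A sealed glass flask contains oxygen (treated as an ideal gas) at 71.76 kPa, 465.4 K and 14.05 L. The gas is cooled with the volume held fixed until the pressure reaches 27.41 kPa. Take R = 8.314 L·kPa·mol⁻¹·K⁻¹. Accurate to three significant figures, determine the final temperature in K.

Isochoric, so P/T is constant: V₂ = V₁; T₂ = T₁·(P₂/P₁) = 177.8 K.

T₂ ≈ 178 K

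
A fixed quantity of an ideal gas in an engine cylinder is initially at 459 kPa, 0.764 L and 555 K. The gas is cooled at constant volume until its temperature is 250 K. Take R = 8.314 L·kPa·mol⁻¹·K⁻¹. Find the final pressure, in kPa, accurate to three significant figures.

P₂ ≈ 207 kPa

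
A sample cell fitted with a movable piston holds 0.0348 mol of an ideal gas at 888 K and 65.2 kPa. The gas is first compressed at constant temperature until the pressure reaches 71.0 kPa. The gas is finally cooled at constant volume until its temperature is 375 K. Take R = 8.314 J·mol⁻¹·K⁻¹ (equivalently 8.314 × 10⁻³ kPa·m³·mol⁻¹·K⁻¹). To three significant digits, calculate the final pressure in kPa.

P₃ ≈ 30.0 kPa

From PV = nRT: V₁ = nRT₁/P₁ = 0.003941 m³.
Isothermal, so P V is constant: T₂ = T₁; V₂ = V₁·(P₁/P₂) = 0.003619 m³.
Isochoric, so P/T is constant: V₃ = V₂; P₃ = P₂·(T₃/T₂) = 29.98 kPa.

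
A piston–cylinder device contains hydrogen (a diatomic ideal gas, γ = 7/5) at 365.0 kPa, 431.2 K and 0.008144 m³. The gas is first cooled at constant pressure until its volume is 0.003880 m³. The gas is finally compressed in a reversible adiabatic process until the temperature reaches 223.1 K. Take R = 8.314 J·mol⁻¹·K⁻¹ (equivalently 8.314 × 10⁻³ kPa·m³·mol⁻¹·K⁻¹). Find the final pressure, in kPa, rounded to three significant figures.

P₃ ≈ 487 kPa

Isobaric, so V/T is constant: P₂ = P₁; T₂ = T₁·(V₂/V₁) = 205.4 K.
Reversible adiabatic, γ = 7/5: P₃ = P₂·(T₃/T₂)^(γ/(γ−1)) = 487.2 kPa; V₃ = V₂·(T₂/T₃)^(1/(γ−1)) = 0.003157 m³.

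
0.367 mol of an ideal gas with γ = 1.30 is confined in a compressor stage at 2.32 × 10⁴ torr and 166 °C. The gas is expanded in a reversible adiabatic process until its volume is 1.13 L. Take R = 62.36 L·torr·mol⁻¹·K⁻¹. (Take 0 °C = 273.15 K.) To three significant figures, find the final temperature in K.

Convert: T₁ = 439.1 K.
From PV = nRT: V₁ = nRT₁/P₁ = 0.4332 L.
Reversible adiabatic, γ = 1.30: T₂ = T₁·(V₁/V₂)^(γ−1) = 329.4 K; P₂ = P₁·(V₁/V₂)^γ = 6671 torr.

T₂ ≈ 329 K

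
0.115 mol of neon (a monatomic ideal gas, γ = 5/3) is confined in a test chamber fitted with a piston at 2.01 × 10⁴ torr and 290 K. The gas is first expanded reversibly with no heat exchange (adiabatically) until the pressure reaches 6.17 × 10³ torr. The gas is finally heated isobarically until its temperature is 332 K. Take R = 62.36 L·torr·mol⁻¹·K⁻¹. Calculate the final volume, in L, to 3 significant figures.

From PV = nRT: V₁ = nRT₁/P₁ = 0.1035 L.
Adiabatic (γ = 5/3), T V^(γ−1) and P V^γ constant: T₂ = T₁·(P₂/P₁)^((γ−1)/γ) = 180.8 K; V₂ = V₁·(P₁/P₂)^(1/γ) = 0.2102 L.
Isobaric, so V/T is constant: P₃ = P₂; V₃ = V₂·(T₃/T₂) = 0.3859 L.

V₃ ≈ 0.386 L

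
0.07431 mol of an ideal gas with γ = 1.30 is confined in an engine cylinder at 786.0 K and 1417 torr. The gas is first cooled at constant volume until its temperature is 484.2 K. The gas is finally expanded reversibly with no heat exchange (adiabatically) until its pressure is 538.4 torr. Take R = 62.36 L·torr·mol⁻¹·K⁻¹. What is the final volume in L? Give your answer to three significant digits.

V₃ ≈ 3.73 L

From PV = nRT: V₁ = nRT₁/P₁ = 2.570 L.
Isochoric, so P/T is constant: V₂ = V₁; P₂ = P₁·(T₂/T₁) = 872.9 torr.
Reversible adiabatic, γ = 1.30: T₃ = T₂·(P₃/P₂)^((γ−1)/γ) = 433.1 K; V₃ = V₂·(P₂/P₃)^(1/γ) = 3.728 L.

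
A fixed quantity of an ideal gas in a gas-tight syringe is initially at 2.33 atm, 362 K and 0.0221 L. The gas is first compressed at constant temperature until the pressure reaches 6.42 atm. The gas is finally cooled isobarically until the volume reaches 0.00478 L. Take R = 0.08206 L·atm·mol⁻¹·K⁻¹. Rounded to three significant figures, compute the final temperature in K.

Isothermal, so P V is constant: T₂ = T₁; V₂ = V₁·(P₁/P₂) = 0.008021 L.
Isobaric, so V/T is constant: P₃ = P₂; T₃ = T₂·(V₃/V₂) = 215.7 K.

T₃ ≈ 216 K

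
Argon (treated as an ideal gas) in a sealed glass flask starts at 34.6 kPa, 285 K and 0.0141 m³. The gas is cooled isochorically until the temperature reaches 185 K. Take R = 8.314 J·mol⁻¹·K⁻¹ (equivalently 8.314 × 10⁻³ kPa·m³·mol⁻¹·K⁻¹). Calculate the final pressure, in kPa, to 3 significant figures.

P₂ ≈ 22.5 kPa

V constant ⇒ P ∝ T: V₂ = V₁; P₂ = P₁·(T₂/T₁) = 22.46 kPa.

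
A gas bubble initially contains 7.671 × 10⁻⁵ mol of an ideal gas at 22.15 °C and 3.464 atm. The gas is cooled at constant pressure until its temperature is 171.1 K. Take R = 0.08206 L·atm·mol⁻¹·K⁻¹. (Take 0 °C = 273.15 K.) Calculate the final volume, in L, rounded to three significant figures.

V₂ ≈ 0.000311 L

Convert: T₁ = 295.3 K.
From PV = nRT: V₁ = nRT₁/P₁ = 0.0005366 L.
P constant ⇒ V ∝ T: P₂ = P₁; V₂ = V₁·(T₂/T₁) = 0.0003109 L.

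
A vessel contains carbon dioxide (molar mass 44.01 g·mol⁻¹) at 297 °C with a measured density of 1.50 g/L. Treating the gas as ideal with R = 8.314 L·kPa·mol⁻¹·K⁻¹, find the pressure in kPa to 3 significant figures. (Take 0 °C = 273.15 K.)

ρ = PM/(RT) ⇒ P = ρRT/M = (1.50 × 8.314 × 570.1) / 44.01

P ≈ 162 kPa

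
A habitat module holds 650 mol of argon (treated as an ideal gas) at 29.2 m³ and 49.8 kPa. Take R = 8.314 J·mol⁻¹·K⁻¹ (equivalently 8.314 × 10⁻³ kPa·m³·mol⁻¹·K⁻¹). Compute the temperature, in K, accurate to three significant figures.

T ≈ 269 K

PV = nRT ⇒ T = PV/(nR) = (49.8 × 29.2) / (650 × 8.314 × 10⁻³)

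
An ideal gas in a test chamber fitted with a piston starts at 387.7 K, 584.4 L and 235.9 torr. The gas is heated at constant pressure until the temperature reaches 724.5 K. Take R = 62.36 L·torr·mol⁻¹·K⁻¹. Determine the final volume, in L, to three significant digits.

P constant ⇒ V ∝ T: P₂ = P₁; V₂ = V₁·(T₂/T₁) = 1092 L.

V₂ ≈ 1.09e+03 L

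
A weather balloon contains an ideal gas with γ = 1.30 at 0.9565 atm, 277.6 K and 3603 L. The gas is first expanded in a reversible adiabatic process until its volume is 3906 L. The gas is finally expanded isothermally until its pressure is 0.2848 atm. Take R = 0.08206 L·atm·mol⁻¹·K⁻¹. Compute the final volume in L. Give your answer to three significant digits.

V₃ ≈ 1.18e+04 L

Reversible adiabatic, γ = 1.30: T₂ = T₁·(V₁/V₂)^(γ−1) = 271.0 K; P₂ = P₁·(V₁/V₂)^γ = 0.8612 atm.
T constant ⇒ Boyle's law P V = const: T₃ = T₂; V₃ = V₂·(P₂/P₃) = 1.181e+04 L.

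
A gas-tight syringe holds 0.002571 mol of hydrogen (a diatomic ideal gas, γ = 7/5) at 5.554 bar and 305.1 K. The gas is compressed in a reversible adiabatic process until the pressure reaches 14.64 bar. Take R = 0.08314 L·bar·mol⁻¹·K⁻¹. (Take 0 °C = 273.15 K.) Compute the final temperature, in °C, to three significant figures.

From PV = nRT: V₁ = nRT₁/P₁ = 0.01174 L.
Reversible adiabatic, γ = 7/5: T₂ = T₁·(P₂/P₁)^((γ−1)/γ) = 402.4 K; V₂ = V₁·(P₁/P₂)^(1/γ) = 0.005876 L.

T₂ ≈ 129 °C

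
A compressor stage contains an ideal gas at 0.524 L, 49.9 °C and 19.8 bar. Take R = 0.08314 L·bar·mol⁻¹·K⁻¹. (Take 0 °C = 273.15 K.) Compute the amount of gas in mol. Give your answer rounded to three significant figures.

n ≈ 0.386 mol

Convert: T = 323.05 K.
PV = nRT ⇒ n = PV/(RT) = (19.8 × 0.524) / (0.08314 × 323.05)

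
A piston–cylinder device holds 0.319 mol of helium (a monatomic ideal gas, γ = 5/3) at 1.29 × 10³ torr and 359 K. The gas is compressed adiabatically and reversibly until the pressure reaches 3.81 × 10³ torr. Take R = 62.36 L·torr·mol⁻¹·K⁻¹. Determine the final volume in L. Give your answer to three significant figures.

From PV = nRT: V₁ = nRT₁/P₁ = 5.536 L.
Reversible adiabatic, γ = 5/3: T₂ = T₁·(P₂/P₁)^((γ−1)/γ) = 553.6 K; V₂ = V₁·(P₁/P₂)^(1/γ) = 2.891 L.

V₂ ≈ 2.89 L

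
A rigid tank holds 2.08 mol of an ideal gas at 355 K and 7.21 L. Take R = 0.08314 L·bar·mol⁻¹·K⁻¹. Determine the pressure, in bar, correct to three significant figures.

P ≈ 8.51 bar

PV = nRT ⇒ P = nRT/V = (2.08 × 0.08314 × 355) / 7.21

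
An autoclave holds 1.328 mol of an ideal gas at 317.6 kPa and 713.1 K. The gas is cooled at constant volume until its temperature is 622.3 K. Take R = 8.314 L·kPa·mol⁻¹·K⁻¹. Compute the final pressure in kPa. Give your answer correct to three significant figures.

From PV = nRT: V₁ = nRT₁/P₁ = 24.79 L.
V constant ⇒ P ∝ T: V₂ = V₁; P₂ = P₁·(T₂/T₁) = 277.2 kPa.

P₂ ≈ 277 kPa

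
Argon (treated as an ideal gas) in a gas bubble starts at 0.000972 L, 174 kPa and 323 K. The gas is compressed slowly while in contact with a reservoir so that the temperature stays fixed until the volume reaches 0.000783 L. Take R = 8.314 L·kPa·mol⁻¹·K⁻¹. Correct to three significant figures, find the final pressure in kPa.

P₂ ≈ 216 kPa

T constant ⇒ Boyle's law P V = const: T₂ = T₁; P₂ = P₁·(V₁/V₂) = 216.0 kPa.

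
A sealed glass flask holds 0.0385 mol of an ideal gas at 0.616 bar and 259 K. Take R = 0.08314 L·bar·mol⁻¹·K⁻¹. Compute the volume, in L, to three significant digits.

V ≈ 1.35 L

PV = nRT ⇒ V = nRT/P = (0.0385 × 0.08314 × 259) / 0.616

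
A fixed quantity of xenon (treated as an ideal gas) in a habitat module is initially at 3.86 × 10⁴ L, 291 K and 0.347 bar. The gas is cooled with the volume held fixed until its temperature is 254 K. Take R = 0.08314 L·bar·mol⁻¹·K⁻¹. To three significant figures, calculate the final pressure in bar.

V constant ⇒ P ∝ T: V₂ = V₁; P₂ = P₁·(T₂/T₁) = 0.3029 bar.

P₂ ≈ 0.303 bar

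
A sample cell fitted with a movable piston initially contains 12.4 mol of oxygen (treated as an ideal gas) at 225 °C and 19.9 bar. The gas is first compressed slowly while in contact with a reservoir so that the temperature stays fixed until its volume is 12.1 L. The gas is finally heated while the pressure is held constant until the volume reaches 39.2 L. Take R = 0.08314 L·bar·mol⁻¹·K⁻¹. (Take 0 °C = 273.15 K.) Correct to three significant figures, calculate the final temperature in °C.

T₃ ≈ 1.34e+03 °C

Convert: T₁ = 498.1 K.
From PV = nRT: V₁ = nRT₁/P₁ = 25.81 L.
T constant ⇒ Boyle's law P V = const: T₂ = T₁; P₂ = P₁·(V₁/V₂) = 42.44 bar.
P constant ⇒ V ∝ T: P₃ = P₂; T₃ = T₂·(V₃/V₂) = 1614 K.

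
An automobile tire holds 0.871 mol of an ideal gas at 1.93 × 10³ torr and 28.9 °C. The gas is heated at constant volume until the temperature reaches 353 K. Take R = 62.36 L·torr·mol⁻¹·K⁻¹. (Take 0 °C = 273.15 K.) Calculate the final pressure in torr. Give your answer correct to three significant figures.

Convert: T₁ = 302.0 K.
From PV = nRT: V₁ = nRT₁/P₁ = 8.501 L.
Isochoric, so P/T is constant: V₂ = V₁; P₂ = P₁·(T₂/T₁) = 2256 torr.

P₂ ≈ 2.26e+03 torr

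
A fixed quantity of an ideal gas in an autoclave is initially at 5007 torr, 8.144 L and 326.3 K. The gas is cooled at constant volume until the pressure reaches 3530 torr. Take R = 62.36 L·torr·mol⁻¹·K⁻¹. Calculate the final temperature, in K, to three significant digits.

T₂ ≈ 230 K

Isochoric, so P/T is constant: V₂ = V₁; T₂ = T₁·(P₂/P₁) = 230.0 K.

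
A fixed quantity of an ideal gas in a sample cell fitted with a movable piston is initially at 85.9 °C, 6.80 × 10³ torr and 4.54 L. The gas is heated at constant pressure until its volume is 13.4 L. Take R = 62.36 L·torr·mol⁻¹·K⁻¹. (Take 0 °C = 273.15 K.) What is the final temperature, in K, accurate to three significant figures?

Convert: T₁ = 359.0 K.
P constant ⇒ V ∝ T: P₂ = P₁; T₂ = T₁·(V₂/V₁) = 1060 K.

T₂ ≈ 1.06e+03 K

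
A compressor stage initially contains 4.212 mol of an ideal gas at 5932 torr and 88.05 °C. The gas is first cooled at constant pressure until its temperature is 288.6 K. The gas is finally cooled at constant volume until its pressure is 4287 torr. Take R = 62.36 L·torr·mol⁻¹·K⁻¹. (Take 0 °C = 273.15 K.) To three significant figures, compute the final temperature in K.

Convert: T₁ = 361.2 K.
From PV = nRT: V₁ = nRT₁/P₁ = 15.99 L.
P constant ⇒ V ∝ T: P₂ = P₁; V₂ = V₁·(T₂/T₁) = 12.78 L.
Isochoric, so P/T is constant: V₃ = V₂; T₃ = T₂·(P₃/P₂) = 208.6 K.

T₃ ≈ 209 K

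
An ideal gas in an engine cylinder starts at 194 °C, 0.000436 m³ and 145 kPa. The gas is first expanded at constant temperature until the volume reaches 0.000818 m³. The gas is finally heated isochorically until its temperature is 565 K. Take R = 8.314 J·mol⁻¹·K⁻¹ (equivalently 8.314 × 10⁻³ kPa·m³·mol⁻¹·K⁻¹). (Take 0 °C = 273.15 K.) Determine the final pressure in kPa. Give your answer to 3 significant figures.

P₃ ≈ 93.5 kPa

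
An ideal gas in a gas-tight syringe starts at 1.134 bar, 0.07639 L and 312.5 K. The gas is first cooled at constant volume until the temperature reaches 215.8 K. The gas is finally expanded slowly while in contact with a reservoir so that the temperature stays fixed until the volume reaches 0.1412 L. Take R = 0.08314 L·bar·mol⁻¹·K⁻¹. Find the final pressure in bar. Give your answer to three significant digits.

P₃ ≈ 0.424 bar

V constant ⇒ P ∝ T: V₂ = V₁; P₂ = P₁·(T₂/T₁) = 0.7831 bar.
Isothermal, so P V is constant: T₃ = T₂; P₃ = P₂·(V₂/V₃) = 0.4237 bar.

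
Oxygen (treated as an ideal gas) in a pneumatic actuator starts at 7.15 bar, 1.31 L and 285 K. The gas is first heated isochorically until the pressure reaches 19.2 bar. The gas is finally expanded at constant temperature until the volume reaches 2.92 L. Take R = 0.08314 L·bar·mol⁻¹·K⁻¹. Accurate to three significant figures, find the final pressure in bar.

P₃ ≈ 8.61 bar

V constant ⇒ P ∝ T: V₂ = V₁; T₂ = T₁·(P₂/P₁) = 765.3 K.
T constant ⇒ Boyle's law P V = const: T₃ = T₂; P₃ = P₂·(V₂/V₃) = 8.614 bar.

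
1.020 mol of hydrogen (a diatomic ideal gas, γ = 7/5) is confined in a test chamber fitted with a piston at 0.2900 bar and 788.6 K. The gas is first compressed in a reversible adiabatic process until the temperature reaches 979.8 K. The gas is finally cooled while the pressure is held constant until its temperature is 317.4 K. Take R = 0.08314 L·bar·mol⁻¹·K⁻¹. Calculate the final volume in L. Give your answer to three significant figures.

From PV = nRT: V₁ = nRT₁/P₁ = 230.6 L.
Adiabatic (γ = 7/5), T V^(γ−1) and P V^γ constant: P₂ = P₁·(T₂/T₁)^(γ/(γ−1)) = 0.6200 bar; V₂ = V₁·(T₁/T₂)^(1/(γ−1)) = 134.0 L.
Isobaric, so V/T is constant: P₃ = P₂; V₃ = V₂·(T₃/T₂) = 43.41 L.

V₃ ≈ 43.4 L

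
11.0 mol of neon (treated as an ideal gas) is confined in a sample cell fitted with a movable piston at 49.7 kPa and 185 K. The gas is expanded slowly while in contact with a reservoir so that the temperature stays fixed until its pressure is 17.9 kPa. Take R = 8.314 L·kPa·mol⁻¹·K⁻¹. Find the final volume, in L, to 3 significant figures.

V₂ ≈ 945 L

From PV = nRT: V₁ = nRT₁/P₁ = 340.4 L.
T constant ⇒ Boyle's law P V = const: T₂ = T₁; V₂ = V₁·(P₁/P₂) = 945.2 L.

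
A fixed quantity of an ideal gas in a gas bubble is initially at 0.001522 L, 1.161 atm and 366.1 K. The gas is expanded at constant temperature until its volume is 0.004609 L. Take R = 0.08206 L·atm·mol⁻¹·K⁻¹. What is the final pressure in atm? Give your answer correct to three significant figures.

T constant ⇒ Boyle's law P V = const: T₂ = T₁; P₂ = P₁·(V₁/V₂) = 0.3834 atm.

P₂ ≈ 0.383 atm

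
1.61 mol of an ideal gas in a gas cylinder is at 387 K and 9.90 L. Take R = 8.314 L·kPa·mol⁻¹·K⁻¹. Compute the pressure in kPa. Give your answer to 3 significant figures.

PV = nRT ⇒ P = nRT/V = (1.61 × 8.314 × 387) / 9.90

P ≈ 523 kPa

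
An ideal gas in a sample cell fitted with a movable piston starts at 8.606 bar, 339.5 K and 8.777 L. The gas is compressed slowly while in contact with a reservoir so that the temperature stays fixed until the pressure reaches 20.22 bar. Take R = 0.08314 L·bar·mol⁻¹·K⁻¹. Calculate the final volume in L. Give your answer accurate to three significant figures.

V₂ ≈ 3.74 L

T constant ⇒ Boyle's law P V = const: T₂ = T₁; V₂ = V₁·(P₁/P₂) = 3.736 L.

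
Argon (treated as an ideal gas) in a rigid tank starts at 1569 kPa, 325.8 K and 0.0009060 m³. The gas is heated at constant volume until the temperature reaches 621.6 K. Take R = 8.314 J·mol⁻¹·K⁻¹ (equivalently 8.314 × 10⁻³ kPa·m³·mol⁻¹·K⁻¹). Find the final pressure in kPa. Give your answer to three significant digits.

P₂ ≈ 2.99e+03 kPa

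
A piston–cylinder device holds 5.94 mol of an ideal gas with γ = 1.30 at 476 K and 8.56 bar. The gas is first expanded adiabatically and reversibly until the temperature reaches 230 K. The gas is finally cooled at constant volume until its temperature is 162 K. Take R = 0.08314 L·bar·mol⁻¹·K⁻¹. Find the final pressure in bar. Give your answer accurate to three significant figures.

From PV = nRT: V₁ = nRT₁/P₁ = 27.46 L.
Reversible adiabatic, γ = 1.30: P₂ = P₁·(T₂/T₁)^(γ/(γ−1)) = 0.3662 bar; V₂ = V₁·(T₁/T₂)^(1/(γ−1)) = 310.2 L.
V constant ⇒ P ∝ T: V₃ = V₂; P₃ = P₂·(T₃/T₂) = 0.2579 bar.

P₃ ≈ 0.258 bar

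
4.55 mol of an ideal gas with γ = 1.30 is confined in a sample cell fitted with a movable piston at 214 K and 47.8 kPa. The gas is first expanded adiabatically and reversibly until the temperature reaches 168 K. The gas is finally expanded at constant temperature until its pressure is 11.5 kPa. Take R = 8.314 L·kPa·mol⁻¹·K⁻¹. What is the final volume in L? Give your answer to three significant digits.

V₃ ≈ 553 L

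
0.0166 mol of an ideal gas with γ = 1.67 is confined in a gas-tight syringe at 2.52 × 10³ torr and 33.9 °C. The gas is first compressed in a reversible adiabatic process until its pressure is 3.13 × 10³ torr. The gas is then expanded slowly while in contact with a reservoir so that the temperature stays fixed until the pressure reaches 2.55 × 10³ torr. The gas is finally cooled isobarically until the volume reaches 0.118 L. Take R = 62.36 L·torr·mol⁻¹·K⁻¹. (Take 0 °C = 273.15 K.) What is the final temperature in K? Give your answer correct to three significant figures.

T₄ ≈ 291 K

Convert: T₁ = 307.0 K.
From PV = nRT: V₁ = nRT₁/P₁ = 0.1261 L.
Reversible adiabatic, γ = 1.67: T₂ = T₁·(P₂/P₁)^((γ−1)/γ) = 334.9 K; V₂ = V₁·(P₁/P₂)^(1/γ) = 0.1108 L.
Isothermal, so P V is constant: T₃ = T₂; V₃ = V₂·(P₂/P₃) = 0.1360 L.
P constant ⇒ V ∝ T: P₄ = P₃; T₄ = T₃·(V₄/V₃) = 290.7 K.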